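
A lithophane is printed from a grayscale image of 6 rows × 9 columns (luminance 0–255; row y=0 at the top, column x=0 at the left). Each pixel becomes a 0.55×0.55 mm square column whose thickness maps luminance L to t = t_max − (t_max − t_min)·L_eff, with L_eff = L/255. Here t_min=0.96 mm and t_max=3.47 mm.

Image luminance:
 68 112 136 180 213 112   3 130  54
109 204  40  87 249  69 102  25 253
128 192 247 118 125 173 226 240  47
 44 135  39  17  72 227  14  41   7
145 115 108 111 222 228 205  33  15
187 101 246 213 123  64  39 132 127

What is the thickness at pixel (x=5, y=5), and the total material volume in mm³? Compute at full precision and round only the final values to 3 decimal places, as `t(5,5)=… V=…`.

t(5,5)=2.840 V=36.876

span = t_max - t_min = 3.47 - 0.96 = 2.510
L(5,5) = 64, L_eff = 64/255 = 0.250980
t(5,5) = 3.47 - 2.510·0.250980 = 2.840
Σt over all 6·9 pixels = 1554269/12750 ≈ 121.9034510
V = pitch²·Σt = 0.55²·1554269/12750 = 36.876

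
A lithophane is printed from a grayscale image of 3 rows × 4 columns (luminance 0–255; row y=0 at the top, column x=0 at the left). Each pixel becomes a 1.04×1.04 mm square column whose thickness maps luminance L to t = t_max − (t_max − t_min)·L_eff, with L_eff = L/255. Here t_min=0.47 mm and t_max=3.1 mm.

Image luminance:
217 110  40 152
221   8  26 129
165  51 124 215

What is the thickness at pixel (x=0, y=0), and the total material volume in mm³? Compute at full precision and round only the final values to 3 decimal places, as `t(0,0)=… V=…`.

span = t_max - t_min = 3.1 - 0.47 = 2.630
L(0,0) = 217, L_eff = 217/255 = 0.850980
t(0,0) = 3.1 - 2.630·0.850980 = 0.862
Σt over all 3·4 pixels = 94191/4250 ≈ 22.1625882
V = pitch²·Σt = 1.04²·94191/4250 = 23.971

t(0,0)=0.862 V=23.971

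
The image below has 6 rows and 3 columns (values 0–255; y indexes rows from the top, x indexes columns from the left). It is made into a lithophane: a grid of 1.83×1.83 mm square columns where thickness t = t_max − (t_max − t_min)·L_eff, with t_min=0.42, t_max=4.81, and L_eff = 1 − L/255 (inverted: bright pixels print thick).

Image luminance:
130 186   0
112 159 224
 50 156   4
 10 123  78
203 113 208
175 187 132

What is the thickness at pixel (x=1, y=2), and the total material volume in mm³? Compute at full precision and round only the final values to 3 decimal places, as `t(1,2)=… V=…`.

t(1,2)=3.106 V=155.038

span = t_max - t_min = 4.81 - 0.42 = 4.390
L(1,2) = 156, L_eff = 1 - 156/255 = 0.388235 (inverted)
t(1,2) = 4.81 - 4.390·0.388235 = 3.106
Σt over all 6·3 pixels = 39351/850 ≈ 46.2952941
V = pitch²·Σt = 1.83²·39351/850 = 155.038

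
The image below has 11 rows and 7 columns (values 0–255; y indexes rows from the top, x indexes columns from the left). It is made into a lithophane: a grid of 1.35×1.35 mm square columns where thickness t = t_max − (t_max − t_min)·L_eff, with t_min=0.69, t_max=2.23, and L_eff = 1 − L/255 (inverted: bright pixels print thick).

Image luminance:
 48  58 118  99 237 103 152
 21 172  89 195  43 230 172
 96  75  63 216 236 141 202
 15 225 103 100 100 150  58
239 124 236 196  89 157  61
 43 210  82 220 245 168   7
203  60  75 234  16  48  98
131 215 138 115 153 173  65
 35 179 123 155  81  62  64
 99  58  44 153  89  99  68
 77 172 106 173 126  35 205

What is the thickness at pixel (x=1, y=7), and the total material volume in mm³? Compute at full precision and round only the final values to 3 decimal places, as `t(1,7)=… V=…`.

span = t_max - t_min = 2.23 - 0.69 = 1.540
L(1,7) = 215, L_eff = 1 - 215/255 = 0.156863 (inverted)
t(1,7) = 2.23 - 1.540·0.156863 = 1.988
Σt over all 11·7 pixels = 2821049/25500 ≈ 110.6293725
V = pitch²·Σt = 1.35²·2821049/25500 = 201.622

t(1,7)=1.988 V=201.622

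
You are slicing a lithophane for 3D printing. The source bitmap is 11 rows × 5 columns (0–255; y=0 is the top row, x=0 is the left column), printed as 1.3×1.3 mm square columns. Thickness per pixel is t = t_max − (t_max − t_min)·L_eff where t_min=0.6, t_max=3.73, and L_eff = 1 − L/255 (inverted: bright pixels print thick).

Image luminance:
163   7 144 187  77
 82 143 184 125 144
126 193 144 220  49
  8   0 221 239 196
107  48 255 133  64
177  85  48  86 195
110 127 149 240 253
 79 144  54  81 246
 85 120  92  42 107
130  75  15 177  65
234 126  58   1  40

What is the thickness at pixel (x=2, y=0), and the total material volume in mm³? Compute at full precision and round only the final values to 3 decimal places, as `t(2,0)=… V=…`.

span = t_max - t_min = 3.73 - 0.6 = 3.130
L(2,0) = 144, L_eff = 1 - 144/255 = 0.435294 (inverted)
t(2,0) = 3.73 - 3.130·0.435294 = 2.368
Σt over all 11·5 pixels = 29386/255 ≈ 115.2392157
V = pitch²·Σt = 1.3²·29386/255 = 194.754

t(2,0)=2.368 V=194.754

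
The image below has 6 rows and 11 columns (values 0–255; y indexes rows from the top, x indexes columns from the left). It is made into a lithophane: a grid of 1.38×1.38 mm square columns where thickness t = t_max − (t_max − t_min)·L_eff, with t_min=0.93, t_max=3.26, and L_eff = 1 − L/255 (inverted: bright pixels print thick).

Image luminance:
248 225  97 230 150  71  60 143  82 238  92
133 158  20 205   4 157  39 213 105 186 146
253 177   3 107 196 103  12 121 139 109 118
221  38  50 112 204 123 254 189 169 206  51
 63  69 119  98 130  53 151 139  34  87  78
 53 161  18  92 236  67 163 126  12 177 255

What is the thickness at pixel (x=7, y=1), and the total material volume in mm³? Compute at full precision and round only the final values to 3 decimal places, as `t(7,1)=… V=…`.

span = t_max - t_min = 3.26 - 0.93 = 2.330
L(7,1) = 213, L_eff = 1 - 213/255 = 0.164706 (inverted)
t(7,1) = 3.26 - 2.330·0.164706 = 2.876
Σt over all 6·11 pixels = 876986/6375 ≈ 137.5664314
V = pitch²·Σt = 1.38²·876986/6375 = 261.982

t(7,1)=2.876 V=261.982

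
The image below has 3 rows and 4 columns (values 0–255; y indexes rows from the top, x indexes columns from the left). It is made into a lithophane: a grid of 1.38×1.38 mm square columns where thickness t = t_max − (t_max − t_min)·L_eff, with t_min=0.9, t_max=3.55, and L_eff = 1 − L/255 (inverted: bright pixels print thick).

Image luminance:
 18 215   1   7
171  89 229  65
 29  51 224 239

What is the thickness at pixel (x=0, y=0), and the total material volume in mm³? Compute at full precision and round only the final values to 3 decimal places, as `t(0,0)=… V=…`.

span = t_max - t_min = 3.55 - 0.9 = 2.650
L(0,0) = 18, L_eff = 1 - 18/255 = 0.929412 (inverted)
t(0,0) = 3.55 - 2.650·0.929412 = 1.087
Σt over all 3·4 pixels = 20999/850 ≈ 24.7047059
V = pitch²·Σt = 1.38²·20999/850 = 47.048

t(0,0)=1.087 V=47.048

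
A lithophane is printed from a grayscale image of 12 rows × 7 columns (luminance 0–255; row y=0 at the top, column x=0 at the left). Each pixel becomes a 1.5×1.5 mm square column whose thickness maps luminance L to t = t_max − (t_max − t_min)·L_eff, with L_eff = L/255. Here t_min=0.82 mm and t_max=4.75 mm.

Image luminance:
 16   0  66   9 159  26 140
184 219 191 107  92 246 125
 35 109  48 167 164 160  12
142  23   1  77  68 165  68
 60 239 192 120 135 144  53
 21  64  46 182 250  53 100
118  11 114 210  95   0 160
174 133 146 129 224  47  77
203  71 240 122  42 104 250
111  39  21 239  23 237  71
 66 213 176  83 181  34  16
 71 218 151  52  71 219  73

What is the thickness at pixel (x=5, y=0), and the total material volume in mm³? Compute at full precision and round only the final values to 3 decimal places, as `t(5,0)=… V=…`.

t(5,0)=4.349 V=567.873

span = t_max - t_min = 4.75 - 0.82 = 3.930
L(5,0) = 26, L_eff = 26/255 = 0.101961
t(5,0) = 4.75 - 3.930·0.101961 = 4.349
Σt over all 12·7 pixels = 2145297/8500 ≈ 252.3878824
V = pitch²·Σt = 1.5²·2145297/8500 = 567.873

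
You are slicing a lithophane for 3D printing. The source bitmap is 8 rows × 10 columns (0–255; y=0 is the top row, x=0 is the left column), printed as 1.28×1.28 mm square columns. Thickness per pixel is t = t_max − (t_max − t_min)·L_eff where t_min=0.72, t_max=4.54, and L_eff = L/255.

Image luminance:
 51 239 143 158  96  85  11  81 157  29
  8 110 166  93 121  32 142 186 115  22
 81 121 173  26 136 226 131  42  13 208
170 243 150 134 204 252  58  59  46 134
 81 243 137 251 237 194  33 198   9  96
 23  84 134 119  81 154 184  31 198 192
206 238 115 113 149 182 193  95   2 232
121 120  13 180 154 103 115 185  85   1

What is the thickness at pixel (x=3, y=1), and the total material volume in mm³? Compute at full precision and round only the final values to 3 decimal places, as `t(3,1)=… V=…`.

span = t_max - t_min = 4.54 - 0.72 = 3.820
L(3,1) = 93, L_eff = 93/255 = 0.364706
t(3,1) = 4.54 - 3.820·0.364706 = 3.147
Σt over all 8·10 pixels = 911199/4250 ≈ 214.3997647
V = pitch²·Σt = 1.28²·911199/4250 = 351.273

t(3,1)=3.147 V=351.273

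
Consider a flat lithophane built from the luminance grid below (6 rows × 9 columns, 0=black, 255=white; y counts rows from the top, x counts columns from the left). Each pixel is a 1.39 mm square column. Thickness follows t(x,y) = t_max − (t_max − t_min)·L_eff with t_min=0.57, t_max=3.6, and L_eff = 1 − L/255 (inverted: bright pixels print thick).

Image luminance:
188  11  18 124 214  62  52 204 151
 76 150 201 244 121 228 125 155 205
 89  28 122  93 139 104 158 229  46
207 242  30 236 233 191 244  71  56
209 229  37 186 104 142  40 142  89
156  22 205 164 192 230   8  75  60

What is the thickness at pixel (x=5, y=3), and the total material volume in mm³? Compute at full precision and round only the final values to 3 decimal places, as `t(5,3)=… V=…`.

span = t_max - t_min = 3.6 - 0.57 = 3.030
L(5,3) = 191, L_eff = 1 - 191/255 = 0.250980 (inverted)
t(5,3) = 3.6 - 3.030·0.250980 = 2.840
Σt over all 6·9 pixels = 1002667/8500 ≈ 117.9608235
V = pitch²·Σt = 1.39²·1002667/8500 = 227.912

t(5,3)=2.840 V=227.912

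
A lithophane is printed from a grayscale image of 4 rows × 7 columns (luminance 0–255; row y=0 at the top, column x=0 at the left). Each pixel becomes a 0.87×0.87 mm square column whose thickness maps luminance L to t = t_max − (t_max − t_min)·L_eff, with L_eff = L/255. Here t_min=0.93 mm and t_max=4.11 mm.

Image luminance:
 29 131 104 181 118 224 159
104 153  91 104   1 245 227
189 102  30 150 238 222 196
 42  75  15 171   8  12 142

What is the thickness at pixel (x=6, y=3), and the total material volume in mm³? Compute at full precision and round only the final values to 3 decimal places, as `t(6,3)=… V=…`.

t(6,3)=2.339 V=54.417

span = t_max - t_min = 4.11 - 0.93 = 3.180
L(6,3) = 142, L_eff = 142/255 = 0.556863
t(6,3) = 4.11 - 3.180·0.556863 = 2.339
Σt over all 4·7 pixels = 305551/4250 ≈ 71.8943529
V = pitch²·Σt = 0.87²·305551/4250 = 54.417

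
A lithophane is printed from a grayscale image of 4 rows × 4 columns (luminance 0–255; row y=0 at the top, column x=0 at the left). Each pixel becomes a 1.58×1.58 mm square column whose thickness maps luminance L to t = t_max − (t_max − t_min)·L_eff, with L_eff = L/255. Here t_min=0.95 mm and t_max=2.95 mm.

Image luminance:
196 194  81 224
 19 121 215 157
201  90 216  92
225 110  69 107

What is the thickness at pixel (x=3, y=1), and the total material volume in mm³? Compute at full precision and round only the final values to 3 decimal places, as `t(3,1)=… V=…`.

span = t_max - t_min = 2.95 - 0.95 = 2.000
L(3,1) = 157, L_eff = 157/255 = 0.615686
t(3,1) = 2.95 - 2.000·0.615686 = 1.719
Σt over all 4·4 pixels = 7402/255 ≈ 29.0274510
V = pitch²·Σt = 1.58²·7402/255 = 72.464

t(3,1)=1.719 V=72.464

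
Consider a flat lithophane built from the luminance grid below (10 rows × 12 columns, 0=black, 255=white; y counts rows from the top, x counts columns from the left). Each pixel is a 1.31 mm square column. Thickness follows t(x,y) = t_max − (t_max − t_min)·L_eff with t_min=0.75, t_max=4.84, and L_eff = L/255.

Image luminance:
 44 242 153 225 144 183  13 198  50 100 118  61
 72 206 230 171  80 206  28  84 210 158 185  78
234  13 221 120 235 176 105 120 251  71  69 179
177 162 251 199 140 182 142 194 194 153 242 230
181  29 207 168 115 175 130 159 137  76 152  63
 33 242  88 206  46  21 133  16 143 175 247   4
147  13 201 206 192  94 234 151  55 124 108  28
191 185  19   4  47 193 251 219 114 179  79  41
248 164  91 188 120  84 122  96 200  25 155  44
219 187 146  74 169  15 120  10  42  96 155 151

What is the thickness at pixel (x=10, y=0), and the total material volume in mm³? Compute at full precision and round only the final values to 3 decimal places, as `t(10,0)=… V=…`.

t(10,0)=2.947 V=549.679

span = t_max - t_min = 4.84 - 0.75 = 4.090
L(10,0) = 118, L_eff = 118/255 = 0.462745
t(10,0) = 4.84 - 4.090·0.462745 = 2.947
Σt over all 10·12 pixels = 8167831/25500 ≈ 320.3070980
V = pitch²·Σt = 1.31²·8167831/25500 = 549.679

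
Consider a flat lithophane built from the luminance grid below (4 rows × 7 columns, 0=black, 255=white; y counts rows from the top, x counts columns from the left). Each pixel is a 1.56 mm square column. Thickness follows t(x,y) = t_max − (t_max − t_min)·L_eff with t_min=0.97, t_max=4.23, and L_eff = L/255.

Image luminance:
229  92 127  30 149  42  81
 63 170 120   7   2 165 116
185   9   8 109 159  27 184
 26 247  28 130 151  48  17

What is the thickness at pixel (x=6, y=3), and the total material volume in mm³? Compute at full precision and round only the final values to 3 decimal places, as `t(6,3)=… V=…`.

span = t_max - t_min = 4.23 - 0.97 = 3.260
L(6,3) = 17, L_eff = 17/255 = 0.066667
t(6,3) = 4.23 - 3.260·0.066667 = 4.013
Σt over all 4·7 pixels = 355529/4250 ≈ 83.6538824
V = pitch²·Σt = 1.56²·355529/4250 = 203.580

t(6,3)=4.013 V=203.580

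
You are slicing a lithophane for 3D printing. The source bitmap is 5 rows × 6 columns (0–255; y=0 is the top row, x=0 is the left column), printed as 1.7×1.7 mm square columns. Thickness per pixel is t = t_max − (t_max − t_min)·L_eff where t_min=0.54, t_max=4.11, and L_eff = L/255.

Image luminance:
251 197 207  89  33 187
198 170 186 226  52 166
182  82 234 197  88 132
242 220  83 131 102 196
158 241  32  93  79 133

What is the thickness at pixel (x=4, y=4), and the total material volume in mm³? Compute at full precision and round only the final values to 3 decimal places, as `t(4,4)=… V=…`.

span = t_max - t_min = 4.11 - 0.54 = 3.570
L(4,4) = 79, L_eff = 79/255 = 0.309804
t(4,4) = 4.11 - 3.570·0.309804 = 3.004
Σt over all 5·6 pixels = 59.082
V = pitch²·Σt = 1.7²·59.082 = 170.747

t(4,4)=3.004 V=170.747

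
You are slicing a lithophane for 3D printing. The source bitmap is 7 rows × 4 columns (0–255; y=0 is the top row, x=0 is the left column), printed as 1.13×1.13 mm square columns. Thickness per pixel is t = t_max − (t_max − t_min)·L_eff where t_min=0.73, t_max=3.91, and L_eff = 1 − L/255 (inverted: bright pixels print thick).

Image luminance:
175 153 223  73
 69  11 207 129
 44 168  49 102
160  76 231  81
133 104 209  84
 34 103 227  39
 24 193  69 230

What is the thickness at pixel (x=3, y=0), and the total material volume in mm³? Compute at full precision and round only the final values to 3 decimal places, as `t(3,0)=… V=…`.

span = t_max - t_min = 3.91 - 0.73 = 3.180
L(3,0) = 73, L_eff = 1 - 73/255 = 0.713725 (inverted)
t(3,0) = 3.91 - 3.180·0.713725 = 1.640
Σt over all 7·4 pixels = 62.84
V = pitch²·Σt = 1.13²·62.84 = 80.240

t(3,0)=1.640 V=80.240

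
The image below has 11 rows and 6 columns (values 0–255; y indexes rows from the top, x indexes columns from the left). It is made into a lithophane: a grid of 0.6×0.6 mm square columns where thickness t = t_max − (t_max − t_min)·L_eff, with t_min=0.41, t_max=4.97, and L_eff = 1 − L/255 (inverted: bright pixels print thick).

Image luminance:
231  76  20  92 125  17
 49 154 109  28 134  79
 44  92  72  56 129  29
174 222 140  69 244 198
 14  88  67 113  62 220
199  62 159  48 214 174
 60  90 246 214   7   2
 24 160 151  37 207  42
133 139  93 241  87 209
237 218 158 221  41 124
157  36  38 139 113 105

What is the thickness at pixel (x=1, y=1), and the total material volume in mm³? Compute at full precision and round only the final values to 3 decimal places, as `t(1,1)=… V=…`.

span = t_max - t_min = 4.97 - 0.41 = 4.560
L(1,1) = 154, L_eff = 1 - 154/255 = 0.396078 (inverted)
t(1,1) = 4.97 - 4.560·0.396078 = 3.164
Σt over all 11·6 pixels = 702637/4250 ≈ 165.3263529
V = pitch²·Σt = 0.6²·702637/4250 = 59.517

t(1,1)=3.164 V=59.517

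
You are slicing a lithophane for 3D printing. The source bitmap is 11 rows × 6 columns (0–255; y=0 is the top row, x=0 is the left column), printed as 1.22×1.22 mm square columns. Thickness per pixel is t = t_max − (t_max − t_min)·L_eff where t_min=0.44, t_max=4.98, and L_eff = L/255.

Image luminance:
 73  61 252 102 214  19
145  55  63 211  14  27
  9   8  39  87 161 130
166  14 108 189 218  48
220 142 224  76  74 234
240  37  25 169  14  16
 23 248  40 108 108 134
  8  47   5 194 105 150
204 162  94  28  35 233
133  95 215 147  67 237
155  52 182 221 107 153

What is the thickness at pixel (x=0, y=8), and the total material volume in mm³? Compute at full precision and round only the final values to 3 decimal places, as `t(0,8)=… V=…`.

span = t_max - t_min = 4.98 - 0.44 = 4.540
L(0,8) = 204, L_eff = 204/255 = 0.800000
t(0,8) = 4.98 - 4.540·0.800000 = 1.348
Σt over all 11·6 pixels = 1235686/6375 ≈ 193.8330980
V = pitch²·Σt = 1.22²·1235686/6375 = 288.501

t(0,8)=1.348 V=288.501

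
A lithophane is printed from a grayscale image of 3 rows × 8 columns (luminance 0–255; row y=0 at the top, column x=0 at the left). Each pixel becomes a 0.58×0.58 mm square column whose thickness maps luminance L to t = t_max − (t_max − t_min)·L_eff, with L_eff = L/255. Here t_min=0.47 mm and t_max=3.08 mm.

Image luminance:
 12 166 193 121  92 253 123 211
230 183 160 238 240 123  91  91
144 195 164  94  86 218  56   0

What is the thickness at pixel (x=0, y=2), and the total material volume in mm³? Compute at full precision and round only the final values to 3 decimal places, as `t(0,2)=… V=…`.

span = t_max - t_min = 3.08 - 0.47 = 2.610
L(0,2) = 144, L_eff = 144/255 = 0.564706
t(0,2) = 3.08 - 2.610·0.564706 = 1.606
Σt over all 3·8 pixels = 81303/2125 ≈ 38.2602353
V = pitch²·Σt = 0.58²·81303/2125 = 12.871

t(0,2)=1.606 V=12.871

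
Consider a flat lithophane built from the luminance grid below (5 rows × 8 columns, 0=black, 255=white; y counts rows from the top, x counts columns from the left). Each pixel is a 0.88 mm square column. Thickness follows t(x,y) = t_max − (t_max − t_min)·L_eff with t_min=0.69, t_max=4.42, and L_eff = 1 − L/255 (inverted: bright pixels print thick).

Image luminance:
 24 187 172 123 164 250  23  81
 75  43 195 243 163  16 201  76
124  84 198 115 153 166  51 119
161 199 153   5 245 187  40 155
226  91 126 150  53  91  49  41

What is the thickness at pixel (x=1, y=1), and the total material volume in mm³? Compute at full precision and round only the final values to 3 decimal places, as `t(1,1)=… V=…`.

span = t_max - t_min = 4.42 - 0.69 = 3.730
L(1,1) = 43, L_eff = 1 - 43/255 = 0.831373 (inverted)
t(1,1) = 4.42 - 3.730·0.831373 = 1.319
Σt over all 5·8 pixels = 1287757/12750 ≈ 101.0005490
V = pitch²·Σt = 0.88²·1287757/12750 = 78.215

t(1,1)=1.319 V=78.215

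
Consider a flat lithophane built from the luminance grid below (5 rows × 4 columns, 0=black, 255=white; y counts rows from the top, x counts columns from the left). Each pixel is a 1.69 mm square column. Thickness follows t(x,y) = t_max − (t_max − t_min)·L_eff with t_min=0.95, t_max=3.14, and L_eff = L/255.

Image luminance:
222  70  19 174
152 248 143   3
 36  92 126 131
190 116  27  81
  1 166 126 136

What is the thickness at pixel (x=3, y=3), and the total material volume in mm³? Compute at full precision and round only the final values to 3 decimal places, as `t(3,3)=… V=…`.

t(3,3)=2.444 V=123.952

span = t_max - t_min = 3.14 - 0.95 = 2.190
L(3,3) = 81, L_eff = 81/255 = 0.317647
t(3,3) = 3.14 - 2.190·0.317647 = 2.444
Σt over all 5·4 pixels = 368893/8500 ≈ 43.3991765
V = pitch²·Σt = 1.69²·368893/8500 = 123.952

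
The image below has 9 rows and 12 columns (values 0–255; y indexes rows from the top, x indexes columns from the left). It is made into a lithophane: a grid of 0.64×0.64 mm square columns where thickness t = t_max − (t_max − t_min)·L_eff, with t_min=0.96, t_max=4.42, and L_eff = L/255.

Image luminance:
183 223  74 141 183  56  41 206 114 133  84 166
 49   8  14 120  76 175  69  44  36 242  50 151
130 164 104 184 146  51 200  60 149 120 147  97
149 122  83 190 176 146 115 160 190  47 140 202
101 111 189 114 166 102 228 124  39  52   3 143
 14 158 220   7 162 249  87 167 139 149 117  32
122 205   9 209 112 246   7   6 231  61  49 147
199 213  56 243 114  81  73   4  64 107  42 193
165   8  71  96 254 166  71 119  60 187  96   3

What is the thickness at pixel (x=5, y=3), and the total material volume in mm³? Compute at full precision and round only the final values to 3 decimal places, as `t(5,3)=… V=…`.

t(5,3)=2.439 V=123.988

span = t_max - t_min = 4.42 - 0.96 = 3.460
L(5,3) = 146, L_eff = 146/255 = 0.572549
t(5,3) = 4.42 - 3.460·0.572549 = 2.439
Σt over all 9·12 pixels = 1929742/6375 ≈ 302.7046275
V = pitch²·Σt = 0.64²·1929742/6375 = 123.988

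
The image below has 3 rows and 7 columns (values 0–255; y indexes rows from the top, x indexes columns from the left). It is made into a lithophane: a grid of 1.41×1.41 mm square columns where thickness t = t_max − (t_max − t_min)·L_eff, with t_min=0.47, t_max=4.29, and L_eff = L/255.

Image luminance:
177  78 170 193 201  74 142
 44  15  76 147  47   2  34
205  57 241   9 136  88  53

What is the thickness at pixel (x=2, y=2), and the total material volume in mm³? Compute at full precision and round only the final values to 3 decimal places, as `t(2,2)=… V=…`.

span = t_max - t_min = 4.29 - 0.47 = 3.820
L(2,2) = 241, L_eff = 241/255 = 0.945098
t(2,2) = 4.29 - 3.820·0.945098 = 0.680
Σt over all 3·7 pixels = 1461097/25500 ≈ 57.2979216
V = pitch²·Σt = 1.41²·1461097/25500 = 113.914

t(2,2)=0.680 V=113.914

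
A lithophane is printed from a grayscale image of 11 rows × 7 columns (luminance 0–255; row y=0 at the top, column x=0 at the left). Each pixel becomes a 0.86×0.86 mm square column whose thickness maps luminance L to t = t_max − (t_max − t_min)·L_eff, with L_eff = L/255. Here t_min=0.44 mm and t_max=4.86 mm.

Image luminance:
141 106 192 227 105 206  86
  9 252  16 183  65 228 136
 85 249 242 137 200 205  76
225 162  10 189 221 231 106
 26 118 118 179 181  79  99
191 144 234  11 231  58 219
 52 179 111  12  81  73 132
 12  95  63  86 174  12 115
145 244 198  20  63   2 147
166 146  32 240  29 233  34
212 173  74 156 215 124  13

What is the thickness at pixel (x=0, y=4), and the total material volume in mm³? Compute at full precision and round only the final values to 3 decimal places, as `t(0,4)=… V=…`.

t(0,4)=4.409 V=148.050

span = t_max - t_min = 4.86 - 0.44 = 4.420
L(0,4) = 26, L_eff = 26/255 = 0.101961
t(0,4) = 4.86 - 4.420·0.101961 = 4.409
Σt over all 11·7 pixels = 200.176
V = pitch²·Σt = 0.86²·200.176 = 148.050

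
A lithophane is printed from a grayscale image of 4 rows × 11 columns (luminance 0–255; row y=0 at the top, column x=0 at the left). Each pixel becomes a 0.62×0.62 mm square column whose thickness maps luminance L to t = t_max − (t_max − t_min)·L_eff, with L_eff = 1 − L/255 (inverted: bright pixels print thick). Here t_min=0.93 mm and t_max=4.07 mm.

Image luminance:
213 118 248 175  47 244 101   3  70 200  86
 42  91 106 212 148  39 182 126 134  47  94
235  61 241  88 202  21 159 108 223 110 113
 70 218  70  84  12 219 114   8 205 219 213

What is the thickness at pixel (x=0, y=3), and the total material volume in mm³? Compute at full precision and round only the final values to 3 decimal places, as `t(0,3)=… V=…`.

span = t_max - t_min = 4.07 - 0.93 = 3.140
L(0,3) = 70, L_eff = 1 - 70/255 = 0.725490 (inverted)
t(0,3) = 4.07 - 3.140·0.725490 = 1.792
Σt over all 4·11 pixels = 1419613/12750 ≈ 111.3421961
V = pitch²·Σt = 0.62²·1419613/12750 = 42.800

t(0,3)=1.792 V=42.800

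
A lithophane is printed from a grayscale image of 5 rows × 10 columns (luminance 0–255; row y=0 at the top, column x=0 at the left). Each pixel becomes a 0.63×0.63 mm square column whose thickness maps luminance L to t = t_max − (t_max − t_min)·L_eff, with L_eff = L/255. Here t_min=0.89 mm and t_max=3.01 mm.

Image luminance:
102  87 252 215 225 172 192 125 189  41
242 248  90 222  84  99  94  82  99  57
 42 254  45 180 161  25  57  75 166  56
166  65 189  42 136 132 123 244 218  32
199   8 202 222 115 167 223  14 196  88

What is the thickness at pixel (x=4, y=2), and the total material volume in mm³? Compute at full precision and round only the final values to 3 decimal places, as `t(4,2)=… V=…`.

span = t_max - t_min = 3.01 - 0.89 = 2.120
L(4,2) = 161, L_eff = 161/255 = 0.631373
t(4,2) = 3.01 - 2.120·0.631373 = 1.671
Σt over all 5·10 pixels = 400807/4250 ≈ 94.3075294
V = pitch²·Σt = 0.63²·400807/4250 = 37.431

t(4,2)=1.671 V=37.431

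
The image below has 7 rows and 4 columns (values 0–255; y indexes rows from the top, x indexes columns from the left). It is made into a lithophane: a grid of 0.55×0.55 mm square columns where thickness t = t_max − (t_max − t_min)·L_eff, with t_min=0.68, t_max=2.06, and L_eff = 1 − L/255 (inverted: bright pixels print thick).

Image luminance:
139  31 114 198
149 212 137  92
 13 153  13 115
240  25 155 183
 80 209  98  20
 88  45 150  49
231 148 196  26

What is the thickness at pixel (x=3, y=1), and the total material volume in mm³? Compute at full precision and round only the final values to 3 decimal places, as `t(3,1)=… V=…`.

t(3,1)=1.178 V=11.177

span = t_max - t_min = 2.06 - 0.68 = 1.380
L(3,1) = 92, L_eff = 1 - 92/255 = 0.639216 (inverted)
t(3,1) = 2.06 - 1.380·0.639216 = 1.178
Σt over all 7·4 pixels = 157027/4250 ≈ 36.9475294
V = pitch²·Σt = 0.55²·157027/4250 = 11.177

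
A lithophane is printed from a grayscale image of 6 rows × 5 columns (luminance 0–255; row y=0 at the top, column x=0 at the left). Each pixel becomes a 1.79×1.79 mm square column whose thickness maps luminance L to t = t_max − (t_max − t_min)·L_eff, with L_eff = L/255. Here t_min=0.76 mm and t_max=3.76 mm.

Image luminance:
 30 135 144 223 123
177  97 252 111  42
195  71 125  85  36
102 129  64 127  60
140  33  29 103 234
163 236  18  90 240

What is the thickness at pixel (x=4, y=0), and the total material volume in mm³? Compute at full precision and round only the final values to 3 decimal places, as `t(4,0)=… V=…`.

span = t_max - t_min = 3.76 - 0.76 = 3.000
L(4,0) = 123, L_eff = 123/255 = 0.482353
t(4,0) = 3.76 - 3.000·0.482353 = 2.313
Σt over all 6·5 pixels = 5974/85 ≈ 70.2823529
V = pitch²·Σt = 1.79²·5974/85 = 225.192

t(4,0)=2.313 V=225.192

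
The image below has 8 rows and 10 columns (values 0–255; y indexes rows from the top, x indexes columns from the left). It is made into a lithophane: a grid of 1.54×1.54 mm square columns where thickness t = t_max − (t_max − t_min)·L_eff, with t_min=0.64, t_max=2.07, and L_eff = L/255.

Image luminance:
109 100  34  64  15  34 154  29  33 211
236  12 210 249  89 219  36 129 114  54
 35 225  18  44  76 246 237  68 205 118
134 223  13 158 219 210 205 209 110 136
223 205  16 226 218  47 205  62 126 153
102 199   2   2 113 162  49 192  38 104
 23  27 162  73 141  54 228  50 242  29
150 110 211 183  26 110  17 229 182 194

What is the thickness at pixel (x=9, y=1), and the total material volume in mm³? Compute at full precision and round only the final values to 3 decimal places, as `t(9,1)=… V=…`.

t(9,1)=1.767 V=261.005

span = t_max - t_min = 2.07 - 0.64 = 1.430
L(9,1) = 54, L_eff = 54/255 = 0.211765
t(9,1) = 2.07 - 1.430·0.211765 = 1.767
Σt over all 8·10 pixels = 561277/5100 ≈ 110.0543137
V = pitch²·Σt = 1.54²·561277/5100 = 261.005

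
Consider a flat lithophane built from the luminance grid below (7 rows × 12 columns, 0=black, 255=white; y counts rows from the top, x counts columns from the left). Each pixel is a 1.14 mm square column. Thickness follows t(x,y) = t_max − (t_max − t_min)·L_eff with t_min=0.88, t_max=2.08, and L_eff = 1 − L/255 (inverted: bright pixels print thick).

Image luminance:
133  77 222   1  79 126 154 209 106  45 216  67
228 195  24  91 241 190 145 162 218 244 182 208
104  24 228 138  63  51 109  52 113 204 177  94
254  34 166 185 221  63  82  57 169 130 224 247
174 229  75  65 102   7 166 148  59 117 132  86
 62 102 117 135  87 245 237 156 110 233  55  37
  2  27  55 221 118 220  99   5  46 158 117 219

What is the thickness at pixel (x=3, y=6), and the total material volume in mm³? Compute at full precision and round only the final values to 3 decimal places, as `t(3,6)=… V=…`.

t(3,6)=1.920 V=163.187

span = t_max - t_min = 2.08 - 0.88 = 1.200
L(3,6) = 221, L_eff = 1 - 221/255 = 0.133333 (inverted)
t(3,6) = 2.08 - 1.200·0.133333 = 1.920
Σt over all 7·12 pixels = 53366/425 ≈ 125.5670588
V = pitch²·Σt = 1.14²·53366/425 = 163.187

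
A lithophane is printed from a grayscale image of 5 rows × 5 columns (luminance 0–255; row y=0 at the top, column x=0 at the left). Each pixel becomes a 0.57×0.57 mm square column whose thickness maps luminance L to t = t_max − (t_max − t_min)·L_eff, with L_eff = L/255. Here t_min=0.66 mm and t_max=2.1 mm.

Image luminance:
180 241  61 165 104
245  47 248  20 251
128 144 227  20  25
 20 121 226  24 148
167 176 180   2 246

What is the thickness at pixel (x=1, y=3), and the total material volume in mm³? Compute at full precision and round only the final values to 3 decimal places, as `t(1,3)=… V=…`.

span = t_max - t_min = 2.1 - 0.66 = 1.440
L(1,3) = 121, L_eff = 121/255 = 0.474510
t(1,3) = 2.1 - 1.440·0.474510 = 1.417
Σt over all 5·5 pixels = 141141/4250 ≈ 33.2096471
V = pitch²·Σt = 0.57²·141141/4250 = 10.790

t(1,3)=1.417 V=10.790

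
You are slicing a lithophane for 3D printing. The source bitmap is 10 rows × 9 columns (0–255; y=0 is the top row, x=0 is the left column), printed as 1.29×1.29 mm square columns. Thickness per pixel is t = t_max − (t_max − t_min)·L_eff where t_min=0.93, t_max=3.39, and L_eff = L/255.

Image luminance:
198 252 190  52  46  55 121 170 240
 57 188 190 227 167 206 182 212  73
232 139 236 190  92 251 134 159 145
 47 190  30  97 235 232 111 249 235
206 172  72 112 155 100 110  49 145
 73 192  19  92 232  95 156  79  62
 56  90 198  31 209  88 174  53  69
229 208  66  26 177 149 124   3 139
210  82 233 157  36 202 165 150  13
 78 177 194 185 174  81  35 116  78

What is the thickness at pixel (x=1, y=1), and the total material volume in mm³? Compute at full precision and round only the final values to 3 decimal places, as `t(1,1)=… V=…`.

t(1,1)=1.576 V=308.555

span = t_max - t_min = 3.39 - 0.93 = 2.460
L(1,1) = 188, L_eff = 188/255 = 0.737255
t(1,1) = 3.39 - 2.460·0.737255 = 1.576
Σt over all 10·9 pixels = 788029/4250 ≈ 185.4185882
V = pitch²·Σt = 1.29²·788029/4250 = 308.555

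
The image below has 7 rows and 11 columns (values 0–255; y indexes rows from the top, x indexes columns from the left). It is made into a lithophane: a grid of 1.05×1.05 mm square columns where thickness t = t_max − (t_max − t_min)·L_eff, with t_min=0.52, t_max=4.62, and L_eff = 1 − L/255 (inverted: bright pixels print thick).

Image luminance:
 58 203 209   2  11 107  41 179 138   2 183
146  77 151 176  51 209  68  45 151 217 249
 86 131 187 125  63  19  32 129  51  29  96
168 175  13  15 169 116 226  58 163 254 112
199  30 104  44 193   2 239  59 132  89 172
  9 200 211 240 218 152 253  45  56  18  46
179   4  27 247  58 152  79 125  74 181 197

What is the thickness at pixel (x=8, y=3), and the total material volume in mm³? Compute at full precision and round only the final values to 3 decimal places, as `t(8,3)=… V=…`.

span = t_max - t_min = 4.62 - 0.52 = 4.100
L(8,3) = 163, L_eff = 1 - 163/255 = 0.360784 (inverted)
t(8,3) = 4.62 - 4.100·0.360784 = 3.141
Σt over all 7·11 pixels = 238093/1275 ≈ 186.7396078
V = pitch²·Σt = 1.05²·238093/1275 = 205.880

t(8,3)=3.141 V=205.880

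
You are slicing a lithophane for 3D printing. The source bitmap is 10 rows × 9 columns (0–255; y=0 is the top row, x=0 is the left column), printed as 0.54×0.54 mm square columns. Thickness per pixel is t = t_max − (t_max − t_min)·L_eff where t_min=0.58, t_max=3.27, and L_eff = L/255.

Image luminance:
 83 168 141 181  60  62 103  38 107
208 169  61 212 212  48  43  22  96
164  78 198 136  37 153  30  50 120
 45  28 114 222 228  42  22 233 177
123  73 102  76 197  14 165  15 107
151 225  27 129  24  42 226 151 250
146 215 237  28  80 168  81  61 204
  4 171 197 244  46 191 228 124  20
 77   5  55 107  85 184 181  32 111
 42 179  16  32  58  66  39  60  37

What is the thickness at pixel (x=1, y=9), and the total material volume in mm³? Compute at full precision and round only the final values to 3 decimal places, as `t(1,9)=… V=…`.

span = t_max - t_min = 3.27 - 0.58 = 2.690
L(1,9) = 179, L_eff = 179/255 = 0.701961
t(1,9) = 3.27 - 2.690·0.701961 = 1.382
Σt over all 10·9 pixels = 1604973/8500 ≈ 188.8203529
V = pitch²·Σt = 0.54²·1604973/8500 = 55.060

t(1,9)=1.382 V=55.060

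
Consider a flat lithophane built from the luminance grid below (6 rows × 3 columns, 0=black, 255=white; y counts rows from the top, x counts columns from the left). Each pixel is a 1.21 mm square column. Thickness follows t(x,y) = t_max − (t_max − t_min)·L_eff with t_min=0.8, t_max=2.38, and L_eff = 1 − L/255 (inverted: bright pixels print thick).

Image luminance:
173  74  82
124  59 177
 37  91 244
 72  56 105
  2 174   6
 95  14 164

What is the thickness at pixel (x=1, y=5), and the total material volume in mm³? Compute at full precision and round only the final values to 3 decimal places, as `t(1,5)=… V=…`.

span = t_max - t_min = 2.38 - 0.8 = 1.580
L(1,5) = 14, L_eff = 1 - 14/255 = 0.945098 (inverted)
t(1,5) = 2.38 - 1.580·0.945098 = 0.887
Σt over all 6·3 pixels = 107257/4250 ≈ 25.2369412
V = pitch²·Σt = 1.21²·107257/4250 = 36.949

t(1,5)=0.887 V=36.949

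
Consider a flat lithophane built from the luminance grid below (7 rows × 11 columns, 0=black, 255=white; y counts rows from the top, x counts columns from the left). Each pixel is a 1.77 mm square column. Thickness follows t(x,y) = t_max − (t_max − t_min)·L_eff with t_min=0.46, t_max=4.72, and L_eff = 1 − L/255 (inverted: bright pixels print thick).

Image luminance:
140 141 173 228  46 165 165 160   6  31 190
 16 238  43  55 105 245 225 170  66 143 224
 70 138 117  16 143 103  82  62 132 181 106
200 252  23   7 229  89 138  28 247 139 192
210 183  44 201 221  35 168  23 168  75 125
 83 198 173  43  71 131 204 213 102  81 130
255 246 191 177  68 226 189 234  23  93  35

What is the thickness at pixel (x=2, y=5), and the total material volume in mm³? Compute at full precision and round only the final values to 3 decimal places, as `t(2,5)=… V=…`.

span = t_max - t_min = 4.72 - 0.46 = 4.260
L(2,5) = 173, L_eff = 1 - 173/255 = 0.321569 (inverted)
t(2,5) = 4.72 - 4.260·0.321569 = 3.350
Σt over all 7·11 pixels = 880983/4250 ≈ 207.2901176
V = pitch²·Σt = 1.77²·880983/4250 = 649.419

t(2,5)=3.350 V=649.419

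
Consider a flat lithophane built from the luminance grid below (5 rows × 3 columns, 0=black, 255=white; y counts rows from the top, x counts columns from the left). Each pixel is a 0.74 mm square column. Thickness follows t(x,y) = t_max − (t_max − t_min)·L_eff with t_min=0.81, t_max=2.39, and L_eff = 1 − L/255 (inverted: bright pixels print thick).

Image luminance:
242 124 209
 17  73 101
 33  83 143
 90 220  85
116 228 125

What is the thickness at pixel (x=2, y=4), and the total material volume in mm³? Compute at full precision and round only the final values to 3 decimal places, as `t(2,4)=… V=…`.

span = t_max - t_min = 2.39 - 0.81 = 1.580
L(2,4) = 125, L_eff = 1 - 125/255 = 0.509804 (inverted)
t(2,4) = 2.39 - 1.580·0.509804 = 1.585
Σt over all 5·3 pixels = 608287/25500 ≈ 23.8543922
V = pitch²·Σt = 0.74²·608287/25500 = 13.063

t(2,4)=1.585 V=13.063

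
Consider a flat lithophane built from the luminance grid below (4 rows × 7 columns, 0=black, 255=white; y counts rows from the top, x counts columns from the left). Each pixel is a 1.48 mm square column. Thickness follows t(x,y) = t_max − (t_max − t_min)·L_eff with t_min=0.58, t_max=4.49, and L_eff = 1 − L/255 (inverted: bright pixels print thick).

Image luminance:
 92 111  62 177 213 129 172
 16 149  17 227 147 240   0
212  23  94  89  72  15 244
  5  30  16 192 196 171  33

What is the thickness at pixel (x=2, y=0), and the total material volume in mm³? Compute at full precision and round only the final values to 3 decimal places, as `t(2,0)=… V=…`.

t(2,0)=1.531 V=141.167

span = t_max - t_min = 4.49 - 0.58 = 3.910
L(2,0) = 62, L_eff = 1 - 62/255 = 0.756863 (inverted)
t(2,0) = 4.49 - 3.910·0.756863 = 1.531
Σt over all 4·7 pixels = 64.448
V = pitch²·Σt = 1.48²·64.448 = 141.167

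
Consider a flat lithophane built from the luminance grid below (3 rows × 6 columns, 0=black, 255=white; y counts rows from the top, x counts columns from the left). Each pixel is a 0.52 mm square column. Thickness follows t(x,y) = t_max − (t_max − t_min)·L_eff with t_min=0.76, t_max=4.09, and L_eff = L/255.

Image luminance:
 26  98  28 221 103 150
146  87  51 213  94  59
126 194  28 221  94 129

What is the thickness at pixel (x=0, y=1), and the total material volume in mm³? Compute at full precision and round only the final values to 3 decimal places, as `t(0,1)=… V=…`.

span = t_max - t_min = 4.09 - 0.76 = 3.330
L(0,1) = 146, L_eff = 146/255 = 0.572549
t(0,1) = 4.09 - 3.330·0.572549 = 2.183
Σt over all 3·6 pixels = 198111/4250 ≈ 46.6143529
V = pitch²·Σt = 0.52²·198111/4250 = 12.605

t(0,1)=2.183 V=12.605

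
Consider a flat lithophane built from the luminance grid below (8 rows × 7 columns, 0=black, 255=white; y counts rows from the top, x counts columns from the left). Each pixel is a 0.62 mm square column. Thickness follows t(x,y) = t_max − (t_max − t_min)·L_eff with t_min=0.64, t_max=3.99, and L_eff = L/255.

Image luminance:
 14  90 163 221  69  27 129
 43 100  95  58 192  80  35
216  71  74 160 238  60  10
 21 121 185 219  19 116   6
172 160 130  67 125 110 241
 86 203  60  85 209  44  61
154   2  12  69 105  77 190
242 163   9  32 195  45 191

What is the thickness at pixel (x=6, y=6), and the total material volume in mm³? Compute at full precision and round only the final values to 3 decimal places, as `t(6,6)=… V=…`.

t(6,6)=1.494 V=55.232

span = t_max - t_min = 3.99 - 0.64 = 3.350
L(6,6) = 190, L_eff = 190/255 = 0.745098
t(6,6) = 3.99 - 3.350·0.745098 = 1.494
Σt over all 8·7 pixels = 732787/5100 ≈ 143.6837255
V = pitch²·Σt = 0.62²·732787/5100 = 55.232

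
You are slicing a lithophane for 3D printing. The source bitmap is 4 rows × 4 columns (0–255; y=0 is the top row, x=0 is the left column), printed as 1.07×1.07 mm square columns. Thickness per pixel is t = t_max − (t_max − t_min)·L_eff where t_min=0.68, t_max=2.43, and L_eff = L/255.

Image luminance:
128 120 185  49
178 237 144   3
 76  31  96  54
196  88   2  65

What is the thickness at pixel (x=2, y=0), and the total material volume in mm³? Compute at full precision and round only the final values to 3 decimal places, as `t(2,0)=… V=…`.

t(2,0)=1.160 V=31.534

span = t_max - t_min = 2.43 - 0.68 = 1.750
L(2,0) = 185, L_eff = 185/255 = 0.725490
t(2,0) = 2.43 - 1.750·0.725490 = 1.160
Σt over all 4·4 pixels = 35117/1275 ≈ 27.5427451
V = pitch²·Σt = 1.07²·35117/1275 = 31.534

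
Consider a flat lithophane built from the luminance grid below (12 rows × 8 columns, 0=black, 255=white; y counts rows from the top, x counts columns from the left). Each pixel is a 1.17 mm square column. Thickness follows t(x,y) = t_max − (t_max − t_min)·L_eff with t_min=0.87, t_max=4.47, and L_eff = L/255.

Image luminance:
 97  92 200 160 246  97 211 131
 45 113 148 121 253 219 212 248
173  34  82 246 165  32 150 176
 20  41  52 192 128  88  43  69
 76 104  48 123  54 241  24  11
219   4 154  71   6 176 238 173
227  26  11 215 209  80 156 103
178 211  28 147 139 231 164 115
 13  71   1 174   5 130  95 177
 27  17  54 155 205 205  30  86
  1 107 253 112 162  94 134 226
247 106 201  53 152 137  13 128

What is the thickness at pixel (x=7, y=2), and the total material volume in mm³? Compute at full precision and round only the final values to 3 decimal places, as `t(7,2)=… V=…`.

t(7,2)=1.985 V=359.051

span = t_max - t_min = 4.47 - 0.87 = 3.600
L(7,2) = 176, L_eff = 176/255 = 0.690196
t(7,2) = 4.47 - 3.600·0.690196 = 1.985
Σt over all 12·8 pixels = 111474/425 ≈ 262.2917647
V = pitch²·Σt = 1.17²·111474/425 = 359.051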